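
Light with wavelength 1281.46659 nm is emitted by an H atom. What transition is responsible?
n = 5 → n = 3

First, find the photon energy from the wavelength (hc = 1239.84 eV·nm):
E = hc/λ = 1239.84 eV·nm / 1281.46659 nm = 0.96751645 eV

The energy levels of hydrogen satisfy E_n = -13.6057 / n² eV, so an emission n_i → n_f releases
ΔE = 13.6057 × (1/n_f² − 1/n_i²) eV.

Setting ΔE equal to the photon energy:
1/n_f² − 1/n_i² = 0.96751645 / 13.6057 = 0.071111112

Since 1/n_i² must be positive, we need 1/n_f² > 0.071111112, i.e. n_f ≤ 3. For each allowed n_f, solve n_i = (1/n_f² − 0.071111112)^(−1/2) and check whether it is a whole number:
  n_f = 1: 1/n_i² = 1.000000000 − 0.071111112 = 0.928888888 → n_i = 1.038  (not an integer) ✗
  n_f = 2: 1/n_i² = 0.250000000 − 0.071111112 = 0.178888888 → n_i = 2.364  (not an integer) ✗
  n_f = 3: 1/n_i² = 0.111111111 − 0.071111112 = 0.039999999 → n_i = 5.000  → integer, n_i = 5 ✓

Only n_f = 3 gives an integer upper level, n_i = 5.

The transition is from n = 5 to n = 3 (emission).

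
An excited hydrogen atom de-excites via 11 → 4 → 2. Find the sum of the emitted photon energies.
3.29 eV

The energy levels of hydrogen are E_n = -13.6057 / n² eV.

First transition (11 → 4):
ΔE₁ = |E_4 - E_11|
ΔE₁ = |-0.85035625 - (-0.11244380)| = 0.73791 eV

Second transition (4 → 2):
ΔE₂ = |E_2 - E_4|
ΔE₂ = |-3.40142500 - (-0.85035625)| = 2.55107 eV

Total energy released:
E_total = ΔE₁ + ΔE₂ = 0.73791 + 2.55107 = 3.29 eV

Note: This equals the direct transition 11 → 2: 3.29 eV ✓
Energy is conserved regardless of the path taken.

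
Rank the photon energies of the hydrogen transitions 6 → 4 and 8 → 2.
8 → 2

Calculate the energy for each transition:

Transition 6 → 4:
ΔE₁ = |E_4 - E_6| = |-13.6057/4² - (-13.6057/6²)|
ΔE₁ = |-0.85035625 - (-0.37793611)| = 0.47242 eV

Transition 8 → 2:
ΔE₂ = |E_2 - E_8| = |-13.6057/2² - (-13.6057/8²)|
ΔE₂ = |-3.40142500 - (-0.21258906)| = 3.18884 eV

Since 3.18884 eV > 0.47242 eV, the transition 8 → 2 emits the more energetic photon.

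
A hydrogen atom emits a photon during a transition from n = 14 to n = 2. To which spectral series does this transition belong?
Balmer series

The spectral series in hydrogen are named based on the final (lower) energy level:
- Lyman series: n_final = 1 (ultraviolet)
- Balmer series: n_final = 2 (visible/near-UV)
- Paschen series: n_final = 3 (infrared)
- Brackett series: n_final = 4 (infrared)
- Pfund series: n_final = 5 (far infrared)

Since this transition ends at n = 2, it belongs to the Balmer series.

For reference, this 14 → 2 line has photon energy
ΔE = 13.6057 eV × (1/2² - 1/14²) = 3.332008 eV,
corresponding to wavelength λ = hc/ΔE = 1239.84 eV·nm / 3.332008 eV = 372.10 nm in the visible/near-UV region.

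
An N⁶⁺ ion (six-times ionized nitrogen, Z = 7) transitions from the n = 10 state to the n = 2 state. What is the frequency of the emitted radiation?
3.8689e+16 Hz

First, find the transition energy:
E_10 = -13.6057 × 7² / 10² = -6.66679300 eV
E_2 = -13.6057 × 7² / 2² = -166.66982500 eV
|ΔE| = |E_2 - E_10| = 160.00303200 eV

Convert to Joules: E = 160.00303200 eV × (1.602177 × 10⁻¹⁹ J/eV) = 2.563532e-17 J

Using E = hf:
f = E/h = 2.563532e-17 J / (6.62607 × 10⁻³⁴ J·s)
f = 3.8689e+16 Hz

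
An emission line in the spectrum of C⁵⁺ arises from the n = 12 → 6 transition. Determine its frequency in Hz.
2.47e+15 Hz

First, find the transition energy:
E_12 = -13.6057 × 6² / 12² = -3.40143 eV
E_6 = -13.6057 × 6² / 6² = -13.60570 eV
|ΔE| = |E_6 - E_12| = 10.20427 eV

Convert to Joules: E = 10.20427 eV × (1.602177 × 10⁻¹⁹ J/eV) = 1.6349e-18 J

Using E = hf:
f = E/h = 1.6349e-18 J / (6.62607 × 10⁻³⁴ J·s)
f = 2.47e+15 Hz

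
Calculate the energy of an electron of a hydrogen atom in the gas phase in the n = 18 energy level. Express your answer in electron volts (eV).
-0.042 eV

The energy levels of a hydrogen-like atom are given by:
E_n = -13.6057 eV / n²

For n = 18:
E_18 = -13.6057 eV / 18²
E_18 = -13.6057 eV / 324
E_18 = -0.042 eV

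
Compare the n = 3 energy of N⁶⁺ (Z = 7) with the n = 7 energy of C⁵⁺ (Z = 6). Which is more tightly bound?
N⁶⁺ at n = 3 (E = -74.075478 eV)

Using E_n = -13.6057 Z² / n² eV:

N⁶⁺ (Z = 7) at n = 3:
E = -13.6057 × 7² / 3² = -13.6057 × 49 / 9 = -74.075477778 eV

C⁵⁺ (Z = 6) at n = 7:
E = -13.6057 × 6² / 7² = -13.6057 × 36 / 49 = -9.996024490 eV

Since -74.075477778 eV < -9.996024490 eV,
N⁶⁺ at n = 3 is more tightly bound (requires more energy to ionize).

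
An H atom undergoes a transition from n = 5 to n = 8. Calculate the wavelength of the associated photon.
3738.52362 nm

First, find the transition energy using E_n = -13.6057 / n² eV:
E_5 = -13.6057 / 5² = -0.54422800000 eV
E_8 = -13.6057 / 8² = -0.21258906250 eV

Photon energy: |ΔE| = |E_8 - E_5| = 0.33163893750 eV

Convert to wavelength using E = hc/λ with hc = 1239.84 eV·nm:
λ = hc/E = 1239.84 eV·nm / 0.33163893750 eV
λ = 3738.52362 nm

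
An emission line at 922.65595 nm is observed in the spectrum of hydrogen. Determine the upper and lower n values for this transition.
n = 9 → n = 3

First, find the photon energy from the wavelength (hc = 1239.84 eV·nm):
E = hc/λ = 1239.84 eV·nm / 922.65595 nm = 1.3437728 eV

The energy levels of hydrogen satisfy E_n = -13.6057 / n² eV, so an emission n_i → n_f releases
ΔE = 13.6057 × (1/n_f² − 1/n_i²) eV.

Setting ΔE equal to the photon energy:
1/n_f² − 1/n_i² = 1.3437728 / 13.6057 = 0.098765429

Since 1/n_i² must be positive, we need 1/n_f² > 0.098765429, i.e. n_f ≤ 3. For each allowed n_f, solve n_i = (1/n_f² − 0.098765429)^(−1/2) and check whether it is a whole number:
  n_f = 1: 1/n_i² = 1.000000000 − 0.098765429 = 0.901234571 → n_i = 1.053  (not an integer) ✗
  n_f = 2: 1/n_i² = 0.250000000 − 0.098765429 = 0.151234571 → n_i = 2.571  (not an integer) ✗
  n_f = 3: 1/n_i² = 0.111111111 − 0.098765429 = 0.012345682 → n_i = 9.000  → integer, n_i = 9 ✓

Only n_f = 3 gives an integer upper level, n_i = 9.

The transition is from n = 9 to n = 3 (emission).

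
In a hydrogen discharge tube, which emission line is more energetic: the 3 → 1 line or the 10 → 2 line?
3 → 1

Calculate the energy for each transition:

Transition 3 → 1:
ΔE₁ = |E_1 - E_3| = |-13.6057/1² - (-13.6057/3²)|
ΔE₁ = |-13.6057000000 - (-1.5117444444)| = 12.0939556 eV

Transition 10 → 2:
ΔE₂ = |E_2 - E_10| = |-13.6057/2² - (-13.6057/10²)|
ΔE₂ = |-3.4014250000 - (-0.1360570000)| = 3.2653680 eV

Since 12.0939556 eV > 3.2653680 eV, the transition 3 → 1 emits the more energetic photon.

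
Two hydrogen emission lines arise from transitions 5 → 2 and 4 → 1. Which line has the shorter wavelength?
4 → 1

Calculate the energy for each transition:

Transition 5 → 2:
ΔE₁ = |E_2 - E_5| = |-13.6057/2² - (-13.6057/5²)|
ΔE₁ = |-3.401425000 - (-0.544228000)| = 2.857197 eV

Transition 4 → 1:
ΔE₂ = |E_1 - E_4| = |-13.6057/1² - (-13.6057/4²)|
ΔE₂ = |-13.605700000 - (-0.850356250)| = 12.755344 eV

Since 12.755344 eV > 2.857197 eV, the transition 4 → 1 emits the more energetic photon.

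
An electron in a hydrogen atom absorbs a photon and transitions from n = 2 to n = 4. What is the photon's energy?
2.55107 eV

The energy levels of a hydrogen-like atom are E_n = -13.6057 eV / n².

Energy at n = 2: E_2 = -13.6057 / 2² = -3.40142500 eV
Energy at n = 4: E_4 = -13.6057 / 4² = -0.85035625 eV

The excitation energy is the difference:
ΔE = E_4 - E_2
ΔE = -0.85035625 - (-3.40142500)
ΔE = 2.55107 eV

Since this is positive, energy must be absorbed (photon absorption).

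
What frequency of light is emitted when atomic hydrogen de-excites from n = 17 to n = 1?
3.27846e+15 Hz

First, find the transition energy:
E_17 = -13.6057 / 17² = -0.0470785 eV
E_1 = -13.6057 / 1² = -13.6057000 eV
|ΔE| = |E_1 - E_17| = 13.5586215 eV

Convert to Joules: E = 13.5586215 eV × (1.602177 × 10⁻¹⁹ J/eV) = 2.1723312e-18 J

Using E = hf:
f = E/h = 2.1723312e-18 J / (6.62607 × 10⁻³⁴ J·s)
f = 3.27846e+15 Hz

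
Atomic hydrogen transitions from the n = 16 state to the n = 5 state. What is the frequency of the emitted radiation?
1.19e+14 Hz

First, find the transition energy:
E_16 = -13.6057 / 16² = -0.053147 eV
E_5 = -13.6057 / 5² = -0.544228 eV
|ΔE| = |E_5 - E_16| = 0.491081 eV

Convert to Joules: E = 0.491081 eV × (1.602177 × 10⁻¹⁹ J/eV) = 7.8680e-20 J

Using E = hf:
f = E/h = 7.8680e-20 J / (6.62607 × 10⁻³⁴ J·s)
f = 1.19e+14 Hz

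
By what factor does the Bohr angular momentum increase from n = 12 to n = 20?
1.666667

In the Bohr model, L_n = nℏ, so the ratio is purely the ratio of quantum numbers:

L_20/L_12 = 20ℏ / 12ℏ = 20/12 = 1.666667

The angular momentum scales linearly with n.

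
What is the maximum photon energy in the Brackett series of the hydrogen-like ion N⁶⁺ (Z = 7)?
41.66746 eV

The series limit corresponds to the transition from n = ∞ to n = 4.
This is the highest energy (shortest wavelength) transition in the Brackett series.

E_∞ = 0 eV
E_4 = -13.6057 × 7² / 4² = -41.66746 eV

Energy at series limit:
ΔE = E_∞ - E_4 = 0 - (-41.66746) = 41.66746 eV

This energy equals the ionization energy from the n = 4 state of N⁶⁺.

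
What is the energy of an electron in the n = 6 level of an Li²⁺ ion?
-3.401 eV

For hydrogen-like ions, the energy levels scale with Z²:
E_n = -13.6057 Z² / n² eV

For Li²⁺ (Z = 3) at n = 6:
E_6 = -13.6057 × 3² / 6²
E_6 = -13.6057 × 9 / 36
E_6 = -122.4513 / 36
E_6 = -3.401 eV

The energy is 9 times more negative than hydrogen at the same n due to the stronger nuclear charge.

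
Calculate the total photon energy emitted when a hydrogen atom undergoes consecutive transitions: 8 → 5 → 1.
13.39311 eV

The energy levels of hydrogen are E_n = -13.6057 / n² eV.

First transition (8 → 5):
ΔE₁ = |E_5 - E_8|
ΔE₁ = |-0.54422800000 - (-0.21258906250)| = 0.33163894 eV

Second transition (5 → 1):
ΔE₂ = |E_1 - E_5|
ΔE₂ = |-13.60570000000 - (-0.54422800000)| = 13.06147200 eV

Total energy released:
E_total = ΔE₁ + ΔE₂ = 0.33163894 + 13.06147200 = 13.39311 eV

Note: This equals the direct transition 8 → 1: 13.39311 eV ✓
Energy is conserved regardless of the path taken.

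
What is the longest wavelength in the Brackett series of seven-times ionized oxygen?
63.282 nm

The longest wavelength corresponds to the smallest energy transition in the series.
The Brackett series has all transitions ending at n_f = 4.

For O⁷⁺ (Z = 8), the first line (α-line) is the jump from n = 5 to n = 4:
E_5 = -13.6057 × 8² / 5² = -34.83059 eV
E_4 = -13.6057 × 8² / 4² = -54.42280 eV
ΔE = E_5 - E_4 = 19.59221 eV

λ = hc/E = 1239.84 eV·nm / 19.59221 eV
λ = 63.282 nm

This is the α-line of the Brackett series in O⁷⁺.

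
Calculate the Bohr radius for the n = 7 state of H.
2.59297 nm (or 25.92968 Å)

The Bohr radius formula is:
r_n = n² a₀ / Z

where a₀ = 0.05291772 nm is the Bohr radius.

For H (Z = 1) at n = 7:
r_7 = 7² × 0.05291772 nm / 1
r_7 = 49 × 0.05291772 nm / 1
r_7 = 2.592968 nm / 1
r_7 = 2.59297 nm

The electron orbits at approximately 2.59297 nm from the nucleus.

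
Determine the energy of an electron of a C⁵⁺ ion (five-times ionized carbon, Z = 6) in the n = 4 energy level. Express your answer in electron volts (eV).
-30.6128 eV

The energy levels of a hydrogen-like atom are given by:
E_n = -13.6057 Z² / n² eV  (with Z = 6 for C⁵⁺)

For n = 4:
E_4 = -13.6057 × 6² / 4²
E_4 = -13.6057 × 36 / 16
E_4 = -30.6128 eV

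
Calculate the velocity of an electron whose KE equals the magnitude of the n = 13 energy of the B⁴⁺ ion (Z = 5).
8.4142e+05 m/s (or 0.28067% of c)

The binding energy at n = 13 for B⁴⁺ is:
E_13 = -13.6057 × 5²/13² = -2.0126775 eV
|E_13| = 2.0126775 eV

Convert to Joules:
KE = 2.0126775 eV × (1.602177 × 10⁻¹⁹ J/eV) = 3.224666e-19 J

Using KE = ½mv²:
v = √(2·KE/m_e)
v = √(2 × 3.224666e-19 J / 9.10938 × 10⁻³¹ kg)
v = 8.4142e+05 m/s

This is approximately 0.28067% the speed of light.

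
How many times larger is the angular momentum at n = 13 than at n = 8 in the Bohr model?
1.62500

In the Bohr model, L_n = nℏ, so the ratio is purely the ratio of quantum numbers:

L_13/L_8 = 13ℏ / 8ℏ = 13/8 = 1.62500

The angular momentum scales linearly with n.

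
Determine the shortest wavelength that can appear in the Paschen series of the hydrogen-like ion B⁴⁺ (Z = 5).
32.805545 nm

The series limit corresponds to the transition from n = ∞ to n = 3.
This is the highest energy (shortest wavelength) transition in the Paschen series.

E_∞ = 0 eV
E_3 = -13.6057 × 5² / 3² = -37.79361111 eV

Energy at series limit:
ΔE = E_∞ - E_3 = 0 - (-37.79361111) = 37.79361111 eV
λ = hc/E = 1239.84 eV·nm / 37.79361111 eV = 32.805545 nm

This energy equals the ionization energy from the n = 3 state of B⁴⁺.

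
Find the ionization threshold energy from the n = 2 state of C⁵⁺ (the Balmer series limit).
122.45 eV

The series limit corresponds to the transition from n = ∞ to n = 2.
This is the highest energy (shortest wavelength) transition in the Balmer series.

E_∞ = 0 eV
E_2 = -13.6057 × 6² / 2² = -122.45 eV

Energy at series limit:
ΔE = E_∞ - E_2 = 0 - (-122.45) = 122.45 eV

This energy equals the ionization energy from the n = 2 state of C⁵⁺.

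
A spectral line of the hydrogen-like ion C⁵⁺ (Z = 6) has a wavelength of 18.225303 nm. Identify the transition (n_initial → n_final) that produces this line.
n = 3 → n = 2

First, find the photon energy from the wavelength (hc = 1239.84 eV·nm):
E = hc/λ = 1239.84 eV·nm / 18.225303 nm = 68.028499 eV

The energy levels of C⁵⁺ satisfy E_n = -13.6057 × 6² / n² eV, so an emission n_i → n_f releases
ΔE = 13.6057 × 6² × (1/n_f² − 1/n_i²) eV.

Setting ΔE equal to the photon energy:
1/n_f² − 1/n_i² = 68.028499 / (13.6057 × 6²) = 0.13888889

Since 1/n_i² must be positive, we need 1/n_f² > 0.13888889, i.e. n_f ≤ 2. For each allowed n_f, solve n_i = (1/n_f² − 0.13888889)^(−1/2) and check whether it is a whole number:
  n_f = 1: 1/n_i² = 1.00000000 − 0.13888889 = 0.86111111 → n_i = 1.078  (not an integer) ✗
  n_f = 2: 1/n_i² = 0.25000000 − 0.13888889 = 0.11111111 → n_i = 3.000  → integer, n_i = 3 ✓

Only n_f = 2 gives an integer upper level, n_i = 3.

The transition is from n = 3 to n = 2 (emission).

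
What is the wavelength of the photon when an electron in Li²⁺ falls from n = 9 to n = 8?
3087.58068 nm

First, find the transition energy using E_n = -13.6057 Z² / n² eV:
E_9 = -13.6057 × 3² / 9² = -1.51174444444 eV
E_8 = -13.6057 × 3² / 8² = -1.91330156250 eV

Photon energy: |ΔE| = |E_8 - E_9| = 0.40155711806 eV

Convert to wavelength using E = hc/λ with hc = 1239.84 eV·nm:
λ = hc/E = 1239.84 eV·nm / 0.40155711806 eV
λ = 3087.58068 nm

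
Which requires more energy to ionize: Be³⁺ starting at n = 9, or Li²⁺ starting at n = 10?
Be³⁺ at n = 9 (E = -2.688 eV)

Using E_n = -13.6057 Z² / n² eV:

Be³⁺ (Z = 4) at n = 9:
E = -13.6057 × 4² / 9² = -13.6057 × 16 / 81 = -2.687546 eV

Li²⁺ (Z = 3) at n = 10:
E = -13.6057 × 3² / 10² = -13.6057 × 9 / 100 = -1.224513 eV

Since -2.687546 eV < -1.224513 eV,
Be³⁺ at n = 9 is more tightly bound (requires more energy to ionize).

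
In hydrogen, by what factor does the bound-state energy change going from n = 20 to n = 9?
4.9383

Using E_n = -13.6057 Z² / n² eV with Z = 1:

E_9 = -13.6057 / 9² = -13.6057 / 81 = -0.1679716049 eV
E_20 = -13.6057 / 20² = -13.6057 / 400 = -0.0340142500 eV

The ratio is:
E_9/E_20 = (-0.1679716049) / (-0.0340142500)
E_9/E_20 = (-13.6057/81) / (-13.6057/400)
E_9/E_20 = 400/81
E_9/E_20 = 4.9383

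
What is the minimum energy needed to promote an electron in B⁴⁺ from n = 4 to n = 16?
19.930 eV

The energy levels of a hydrogen-like atom are E_n = -13.6057 Z² eV / n².

Energy at n = 4: E_4 = -13.6057 × 5² / 4² = -21.258906 eV
Energy at n = 16: E_16 = -13.6057 × 5² / 16² = -1.328682 eV

The excitation energy is the difference:
ΔE = E_16 - E_4
ΔE = -1.328682 - (-21.258906)
ΔE = 19.930 eV

Since this is positive, energy must be absorbed (photon absorption).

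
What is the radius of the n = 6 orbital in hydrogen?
1.90504 nm (or 19.05038 Å)

The Bohr radius formula is:
r_n = n² a₀ / Z

where a₀ = 0.05291772 nm is the Bohr radius.

For H (Z = 1) at n = 6:
r_6 = 6² × 0.05291772 nm / 1
r_6 = 36 × 0.05291772 nm / 1
r_6 = 1.905038 nm / 1
r_6 = 1.90504 nm

The electron orbits at approximately 1.90504 nm from the nucleus.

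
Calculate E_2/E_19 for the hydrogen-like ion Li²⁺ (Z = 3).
90.250000

Using E_n = -13.6057 Z² / n² eV with Z = 3:

E_2 = -13.6057 × 3² / 2² = -122.4513 / 4 = -30.612825000000 eV
E_19 = -13.6057 × 3² / 19² = -122.4513 / 361 = -0.339200277008 eV

The ratio is:
E_2/E_19 = (-30.612825000000) / (-0.339200277008)
E_2/E_19 = (-122.4513/4) / (-122.4513/361)
E_2/E_19 = 361/4
E_2/E_19 = 90.250000
(Note: the Z² factors cancel in the ratio.)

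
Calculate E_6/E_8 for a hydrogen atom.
1.778

Using E_n = -13.6057 Z² / n² eV with Z = 1:

E_6 = -13.6057 / 6² = -13.6057 / 36 = -0.377936111 eV
E_8 = -13.6057 / 8² = -13.6057 / 64 = -0.212589063 eV

The ratio is:
E_6/E_8 = (-0.377936111) / (-0.212589063)
E_6/E_8 = (-13.6057/36) / (-13.6057/64)
E_6/E_8 = 64/36
E_6/E_8 = 1.778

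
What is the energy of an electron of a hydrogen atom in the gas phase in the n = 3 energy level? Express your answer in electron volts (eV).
-1.51 eV

The energy levels of a hydrogen-like atom are given by:
E_n = -13.6057 eV / n²

For n = 3:
E_3 = -13.6057 eV / 3²
E_3 = -13.6057 eV / 9
E_3 = -1.51 eV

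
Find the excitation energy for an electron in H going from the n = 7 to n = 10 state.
0.14 eV

The energy levels of a hydrogen-like atom are E_n = -13.6057 eV / n².

Energy at n = 7: E_7 = -13.6057 / 7² = -0.27767 eV
Energy at n = 10: E_10 = -13.6057 / 10² = -0.13606 eV

The excitation energy is the difference:
ΔE = E_10 - E_7
ΔE = -0.13606 - (-0.27767)
ΔE = 0.14 eV

Since this is positive, energy must be absorbed (photon absorption).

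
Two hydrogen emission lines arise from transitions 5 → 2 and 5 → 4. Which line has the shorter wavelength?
5 → 2

Calculate the energy for each transition:

Transition 5 → 2:
ΔE₁ = |E_2 - E_5| = |-13.6057/2² - (-13.6057/5²)|
ΔE₁ = |-3.40142500000 - (-0.54422800000)| = 2.85719700 eV

Transition 5 → 4:
ΔE₂ = |E_4 - E_5| = |-13.6057/4² - (-13.6057/5²)|
ΔE₂ = |-0.85035625000 - (-0.54422800000)| = 0.30612825 eV

Since 2.85719700 eV > 0.30612825 eV, the transition 5 → 2 emits the more energetic photon.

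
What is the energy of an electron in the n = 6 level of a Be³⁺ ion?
-6.04698 eV

For hydrogen-like ions, the energy levels scale with Z²:
E_n = -13.6057 Z² / n² eV

For Be³⁺ (Z = 4) at n = 6:
E_6 = -13.6057 × 4² / 6²
E_6 = -13.6057 × 16 / 36
E_6 = -217.6912 / 36
E_6 = -6.04698 eV

The energy is 16 times more negative than hydrogen at the same n due to the stronger nuclear charge.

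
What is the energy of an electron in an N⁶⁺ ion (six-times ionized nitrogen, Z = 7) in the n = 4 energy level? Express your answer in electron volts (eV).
-41.6675 eV

The energy levels of a hydrogen-like atom are given by:
E_n = -13.6057 Z² / n² eV  (with Z = 7 for N⁶⁺)

For n = 4:
E_4 = -13.6057 × 7² / 4²
E_4 = -13.6057 × 49 / 16
E_4 = -41.6675 eV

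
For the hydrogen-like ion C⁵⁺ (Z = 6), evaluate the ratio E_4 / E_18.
20.2500

Using E_n = -13.6057 Z² / n² eV with Z = 6:

E_4 = -13.6057 × 6² / 4² = -489.8052 / 16 = -30.6128250000 eV
E_18 = -13.6057 × 6² / 18² = -489.8052 / 324 = -1.5117444444 eV

The ratio is:
E_4/E_18 = (-30.6128250000) / (-1.5117444444)
E_4/E_18 = (-489.8052/16) / (-489.8052/324)
E_4/E_18 = 324/16
E_4/E_18 = 20.2500
(Note: the Z² factors cancel in the ratio.)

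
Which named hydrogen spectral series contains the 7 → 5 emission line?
Pfund series

The spectral series in hydrogen are named based on the final (lower) energy level:
- Lyman series: n_final = 1 (ultraviolet)
- Balmer series: n_final = 2 (visible/near-UV)
- Paschen series: n_final = 3 (infrared)
- Brackett series: n_final = 4 (infrared)
- Pfund series: n_final = 5 (far infrared)

Since this transition ends at n = 5, it belongs to the Pfund series.

For reference, this 7 → 5 line has photon energy
ΔE = 13.6057 eV × (1/5² - 1/7²) = 0.26656065 eV,
corresponding to wavelength λ = hc/ΔE = 1239.84 eV·nm / 0.26656065 eV = 4651.25 nm in the far infrared region.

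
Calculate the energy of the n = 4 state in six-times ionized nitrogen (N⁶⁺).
-41.6675 eV

For hydrogen-like ions, the energy levels scale with Z²:
E_n = -13.6057 Z² / n² eV

For N⁶⁺ (Z = 7) at n = 4:
E_4 = -13.6057 × 7² / 4²
E_4 = -13.6057 × 49 / 16
E_4 = -666.6793 / 16
E_4 = -41.6675 eV

The energy is 49 times more negative than hydrogen at the same n due to the stronger nuclear charge.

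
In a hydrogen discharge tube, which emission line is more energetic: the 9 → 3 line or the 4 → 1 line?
4 → 1

Calculate the energy for each transition:

Transition 9 → 3:
ΔE₁ = |E_3 - E_9| = |-13.6057/3² - (-13.6057/9²)|
ΔE₁ = |-1.511744444 - (-0.167971605)| = 1.343773 eV

Transition 4 → 1:
ΔE₂ = |E_1 - E_4| = |-13.6057/1² - (-13.6057/4²)|
ΔE₂ = |-13.605700000 - (-0.850356250)| = 12.755344 eV

Since 12.755344 eV > 1.343773 eV, the transition 4 → 1 emits the more energetic photon.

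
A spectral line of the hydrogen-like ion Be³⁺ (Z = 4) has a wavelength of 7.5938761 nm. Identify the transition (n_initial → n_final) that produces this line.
n = 2 → n = 1

First, find the photon energy from the wavelength (hc = 1239.84 eV·nm):
E = hc/λ = 1239.84 eV·nm / 7.5938761 nm = 163.26840 eV

The energy levels of Be³⁺ satisfy E_n = -13.6057 × 4² / n² eV, so an emission n_i → n_f releases
ΔE = 13.6057 × 4² × (1/n_f² − 1/n_i²) eV.

Setting ΔE equal to the photon energy:
1/n_f² − 1/n_i² = 163.26840 / (13.6057 × 4²) = 0.75000000

Since 1/n_i² must be positive, we need 1/n_f² > 0.75000000, i.e. n_f ≤ 1. For each allowed n_f, solve n_i = (1/n_f² − 0.75000000)^(−1/2) and check whether it is a whole number:
  n_f = 1: 1/n_i² = 1.00000000 − 0.75000000 = 0.25000000 → n_i = 2.000  → integer, n_i = 2 ✓

Only n_f = 1 gives an integer upper level, n_i = 2.

The transition is from n = 2 to n = 1 (emission).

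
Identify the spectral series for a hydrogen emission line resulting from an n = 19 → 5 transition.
Pfund series

The spectral series in hydrogen are named based on the final (lower) energy level:
- Lyman series: n_final = 1 (ultraviolet)
- Balmer series: n_final = 2 (visible/near-UV)
- Paschen series: n_final = 3 (infrared)
- Brackett series: n_final = 4 (infrared)
- Pfund series: n_final = 5 (far infrared)

Since this transition ends at n = 5, it belongs to the Pfund series.

For reference, this 19 → 5 line has photon energy
ΔE = 13.6057 eV × (1/5² - 1/19²) = 0.5065390803 eV,
corresponding to wavelength λ = hc/ΔE = 1239.84 eV·nm / 0.5065390803 eV = 2447.6690 nm in the far infrared region.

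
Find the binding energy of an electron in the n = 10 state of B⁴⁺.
3.401 eV

The ionization energy is the energy needed to remove the electron completely (n → ∞).

For a hydrogen-like ion with Z = 5, E_n = -13.6057 Z² / n² eV.

At n = 10: E_10 = -13.6057 × 5² / 10² = -3.401425 eV
At n = ∞: E_∞ = 0 eV

Ionization energy = E_∞ - E_10 = 0 - (-3.401425) = 3.401425 eV
Ionization energy ≈ 3.401 eV

This is also called the binding energy of the electron in state n = 10.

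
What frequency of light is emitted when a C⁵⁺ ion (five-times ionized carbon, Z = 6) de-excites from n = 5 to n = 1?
1.14e+17 Hz

First, find the transition energy:
E_5 = -13.6057 × 6² / 5² = -19.59221 eV
E_1 = -13.6057 × 6² / 1² = -489.80520 eV
|ΔE| = |E_1 - E_5| = 470.21299 eV

Convert to Joules: E = 470.21299 eV × (1.602177 × 10⁻¹⁹ J/eV) = 7.5336e-17 J

Using E = hf:
f = E/h = 7.5336e-17 J / (6.62607 × 10⁻³⁴ J·s)
f = 1.14e+17 Hz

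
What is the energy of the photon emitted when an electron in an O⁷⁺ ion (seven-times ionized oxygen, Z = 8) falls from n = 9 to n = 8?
2.86 eV

The energy levels are E_n = -13.6057 Z² eV / n².

Energy at n = 9: E_9 = -13.6057 × 8² / 9² = -10.75018 eV
Energy at n = 8: E_8 = -13.6057 × 8² / 8² = -13.60570 eV

For emission (electron falling to lower state), the photon energy is:
E_photon = E_9 - E_8 = |-10.75018 - (-13.60570)|
E_photon = 2.86 eV

This energy is carried away by the emitted photon.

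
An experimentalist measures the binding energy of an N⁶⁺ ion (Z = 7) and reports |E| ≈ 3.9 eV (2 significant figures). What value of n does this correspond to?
n = 13

The exact energy levels follow E_n = -13.6057 Z² / n² eV with Z = 7.

The measured value (-3.9 eV) is reported to only 2 significant figures, so we must test candidate n values and see which one matches to that precision.

Candidate energies:
  n = 11:  E = -13.6057 × 7² / 11² = -5.50975 eV
  n = 12:  E = -13.6057 × 7² / 12² = -4.62972 eV
  n = 13:  E = -13.6057 × 7² / 13² = -3.94485 eV  ← matches
  n = 14:  E = -13.6057 × 7² / 14² = -3.40143 eV
  n = 15:  E = -13.6057 × 7² / 15² = -2.96302 eV

Checking against the measurement of -3.9 eV (2 sig figs), only n = 13 agrees:
E_13 = -3.94485 eV, which rounds to -3.9 eV ✓

Therefore n = 13.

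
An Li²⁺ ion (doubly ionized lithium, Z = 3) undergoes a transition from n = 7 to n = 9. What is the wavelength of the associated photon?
1255.83726 nm

First, find the transition energy using E_n = -13.6057 Z² / n² eV:
E_7 = -13.6057 × 3² / 7² = -2.49900612245 eV
E_9 = -13.6057 × 3² / 9² = -1.51174444444 eV

Photon energy: |ΔE| = |E_9 - E_7| = 0.98726167801 eV

Convert to wavelength using E = hc/λ with hc = 1239.84 eV·nm:
λ = hc/E = 1239.84 eV·nm / 0.98726167801 eV
λ = 1255.83726 nm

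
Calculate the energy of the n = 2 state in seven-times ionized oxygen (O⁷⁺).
-217.69120 eV

For hydrogen-like ions, the energy levels scale with Z²:
E_n = -13.6057 Z² / n² eV

For O⁷⁺ (Z = 8) at n = 2:
E_2 = -13.6057 × 8² / 2²
E_2 = -13.6057 × 64 / 4
E_2 = -870.7648 / 4
E_2 = -217.69120 eV

The energy is 64 times more negative than hydrogen at the same n due to the stronger nuclear charge.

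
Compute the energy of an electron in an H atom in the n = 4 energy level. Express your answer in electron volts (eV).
-0.85036 eV

The energy levels of a hydrogen-like atom are given by:
E_n = -13.6057 eV / n²

For n = 4:
E_4 = -13.6057 eV / 4²
E_4 = -13.6057 eV / 16
E_4 = -0.85036 eV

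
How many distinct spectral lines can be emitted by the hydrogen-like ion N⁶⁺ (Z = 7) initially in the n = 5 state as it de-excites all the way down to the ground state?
10

The electron can occupy levels n = 1, 2, ..., 5 during de-excitation — that is m = 5 - 1 + 1 = 5 distinct levels.

The number of distinct spectral lines equals the number of ways to choose 2 of these m levels (each pair gives one possible emission transition):

Number of lines = m(m-1)/2 = 5×4/2 = 10

These correspond to all possible transitions between the 5 levels:
5 → 4, 5 → 3, 5 → 2, 5 → 1, 4 → 3, 4 → 2, 4 → 1, 3 → 2...

Each transition produces a photon with a unique energy (and thus wavelength). This count does not depend on Z.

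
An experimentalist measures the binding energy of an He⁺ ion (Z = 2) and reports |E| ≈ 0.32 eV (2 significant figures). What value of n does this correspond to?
n = 13

The exact energy levels follow E_n = -13.6057 Z² / n² eV with Z = 2.

The measured value (-0.32 eV) is reported to only 2 significant figures, so we must test candidate n values and see which one matches to that precision.

Candidate energies:
  n = 11:  E = -13.6057 × 2² / 11² = -0.449775 eV
  n = 12:  E = -13.6057 × 2² / 12² = -0.377936 eV
  n = 13:  E = -13.6057 × 2² / 13² = -0.322028 eV  ← matches
  n = 14:  E = -13.6057 × 2² / 14² = -0.277667 eV
  n = 15:  E = -13.6057 × 2² / 15² = -0.241879 eV

Checking against the measurement of -0.32 eV (2 sig figs), only n = 13 agrees:
E_13 = -0.322028 eV, which rounds to -0.32 eV ✓

Therefore n = 13.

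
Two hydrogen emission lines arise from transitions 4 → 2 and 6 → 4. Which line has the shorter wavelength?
4 → 2

Calculate the energy for each transition:

Transition 4 → 2:
ΔE₁ = |E_2 - E_4| = |-13.6057/2² - (-13.6057/4²)|
ΔE₁ = |-3.40142500 - (-0.85035625)| = 2.55107 eV

Transition 6 → 4:
ΔE₂ = |E_4 - E_6| = |-13.6057/4² - (-13.6057/6²)|
ΔE₂ = |-0.85035625 - (-0.37793611)| = 0.47242 eV

Since 2.55107 eV > 0.47242 eV, the transition 4 → 2 emits the more energetic photon.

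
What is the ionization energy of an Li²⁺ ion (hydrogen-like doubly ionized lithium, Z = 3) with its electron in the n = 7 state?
2.50 eV

The ionization energy is the energy needed to remove the electron completely (n → ∞).

For a hydrogen-like ion with Z = 3, E_n = -13.6057 Z² / n² eV.

At n = 7: E_7 = -13.6057 × 3² / 7² = -2.49901 eV
At n = ∞: E_∞ = 0 eV

Ionization energy = E_∞ - E_7 = 0 - (-2.49901) = 2.49901 eV
Ionization energy ≈ 2.50 eV

This is also called the binding energy of the electron in state n = 7.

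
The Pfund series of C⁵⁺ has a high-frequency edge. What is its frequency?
4.73738e+15 Hz

The series limit corresponds to the transition from n = ∞ to n = 5.
This is the highest energy (shortest wavelength) transition in the Pfund series.

E_∞ = 0 eV
E_5 = -13.6057 × 6² / 5² = -19.5922080 eV

Energy at series limit:
ΔE = E_∞ - E_5 = 0 - (-19.5922080) = 19.5922080 eV
E = 19.5922080 eV × (1.602177 × 10⁻¹⁹ J/eV) = 3.1390185e-18 J
f = E/h = 3.1390185e-18 J / (6.62607 × 10⁻³⁴ J·s) = 4.73738e+15 Hz

This energy equals the ionization energy from the n = 5 state of C⁵⁺.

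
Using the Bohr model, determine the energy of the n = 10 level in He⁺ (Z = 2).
-0.544228 eV

For hydrogen-like ions, the energy levels scale with Z²:
E_n = -13.6057 Z² / n² eV

For He⁺ (Z = 2) at n = 10:
E_10 = -13.6057 × 2² / 10²
E_10 = -13.6057 × 4 / 100
E_10 = -54.4228 / 100
E_10 = -0.544228 eV

The energy is 4 times more negative than hydrogen at the same n due to the stronger nuclear charge.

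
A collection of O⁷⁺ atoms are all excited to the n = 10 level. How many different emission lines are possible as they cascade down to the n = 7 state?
6

The electron can occupy levels n = 7, 8, ..., 10 during de-excitation — that is m = 10 - 7 + 1 = 4 distinct levels.

The number of distinct spectral lines equals the number of ways to choose 2 of these m levels (each pair gives one possible emission transition):

Number of lines = m(m-1)/2 = 4×3/2 = 6

These correspond to all possible transitions between the 4 levels:
10 → 9, 10 → 8, 10 → 7, 9 → 8, 9 → 7, 8 → 7

Each transition produces a photon with a unique energy (and thus wavelength). This count does not depend on Z.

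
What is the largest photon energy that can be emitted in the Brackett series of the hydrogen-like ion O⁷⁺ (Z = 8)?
54.4228 eV

The series limit corresponds to the transition from n = ∞ to n = 4.
This is the highest energy (shortest wavelength) transition in the Brackett series.

E_∞ = 0 eV
E_4 = -13.6057 × 8² / 4² = -54.4228 eV

Energy at series limit:
ΔE = E_∞ - E_4 = 0 - (-54.4228) = 54.4228 eV

This energy equals the ionization energy from the n = 4 state of O⁷⁺.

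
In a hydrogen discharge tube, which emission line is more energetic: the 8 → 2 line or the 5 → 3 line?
8 → 2

Calculate the energy for each transition:

Transition 8 → 2:
ΔE₁ = |E_2 - E_8| = |-13.6057/2² - (-13.6057/8²)|
ΔE₁ = |-3.40142500000 - (-0.21258906250)| = 3.18883594 eV

Transition 5 → 3:
ΔE₂ = |E_3 - E_5| = |-13.6057/3² - (-13.6057/5²)|
ΔE₂ = |-1.51174444444 - (-0.54422800000)| = 0.96751644 eV

Since 3.18883594 eV > 0.96751644 eV, the transition 8 → 2 emits the more energetic photon.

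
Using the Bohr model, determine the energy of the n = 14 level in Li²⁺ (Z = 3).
-0.6248 eV

For hydrogen-like ions, the energy levels scale with Z²:
E_n = -13.6057 Z² / n² eV

For Li²⁺ (Z = 3) at n = 14:
E_14 = -13.6057 × 3² / 14²
E_14 = -13.6057 × 9 / 196
E_14 = -122.4513 / 196
E_14 = -0.6248 eV

The energy is 9 times more negative than hydrogen at the same n due to the stronger nuclear charge.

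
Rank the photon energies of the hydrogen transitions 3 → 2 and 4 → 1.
4 → 1

Calculate the energy for each transition:

Transition 3 → 2:
ΔE₁ = |E_2 - E_3| = |-13.6057/2² - (-13.6057/3²)|
ΔE₁ = |-3.40142500 - (-1.51174444)| = 1.88968 eV

Transition 4 → 1:
ΔE₂ = |E_1 - E_4| = |-13.6057/1² - (-13.6057/4²)|
ΔE₂ = |-13.60570000 - (-0.85035625)| = 12.75534 eV

Since 12.75534 eV > 1.88968 eV, the transition 4 → 1 emits the more energetic photon.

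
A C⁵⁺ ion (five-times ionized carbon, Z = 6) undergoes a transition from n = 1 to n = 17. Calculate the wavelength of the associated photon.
2.5401 nm

First, find the transition energy using E_n = -13.6057 Z² / n² eV:
E_1 = -13.6057 × 6² / 1² = -489.805200 eV
E_17 = -13.6057 × 6² / 17² = -1.694828 eV

Photon energy: |ΔE| = |E_17 - E_1| = 488.110372 eV

Convert to wavelength using E = hc/λ with hc = 1239.84 eV·nm:
λ = hc/E = 1239.84 eV·nm / 488.110372 eV
λ = 2.5401 nm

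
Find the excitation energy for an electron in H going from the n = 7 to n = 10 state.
0.1416 eV

The energy levels of a hydrogen-like atom are E_n = -13.6057 eV / n².

Energy at n = 7: E_7 = -13.6057 / 7² = -0.2776673 eV
Energy at n = 10: E_10 = -13.6057 / 10² = -0.1360570 eV

The excitation energy is the difference:
ΔE = E_10 - E_7
ΔE = -0.1360570 - (-0.2776673)
ΔE = 0.1416 eV

Since this is positive, energy must be absorbed (photon absorption).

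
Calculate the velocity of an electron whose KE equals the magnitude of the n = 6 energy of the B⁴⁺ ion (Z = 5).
1.823e+06 m/s (or 0.60811% of c)

The binding energy at n = 6 for B⁴⁺ is:
E_6 = -13.6057 × 5²/6² = -9.4484028 eV
|E_6| = 9.4484028 eV

Convert to Joules:
KE = 9.4484028 eV × (1.602177 × 10⁻¹⁹ J/eV) = 1.51380e-18 J

Using KE = ½mv²:
v = √(2·KE/m_e)
v = √(2 × 1.51380e-18 J / 9.10938 × 10⁻³¹ kg)
v = 1.823e+06 m/s

This is approximately 0.60811% the speed of light.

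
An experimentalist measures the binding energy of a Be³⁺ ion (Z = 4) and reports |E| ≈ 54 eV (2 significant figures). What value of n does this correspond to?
n = 2

The exact energy levels follow E_n = -13.6057 Z² / n² eV with Z = 4.

The measured value (-54 eV) is reported to only 2 significant figures, so we must test candidate n values and see which one matches to that precision.

Candidate energies:
  n = 1:  E = -13.6057 × 4² / 1² = -217.69120 eV
  n = 2:  E = -13.6057 × 4² / 2² = -54.42280 eV  ← matches
  n = 3:  E = -13.6057 × 4² / 3² = -24.18791 eV
  n = 4:  E = -13.6057 × 4² / 4² = -13.60570 eV

Checking against the measurement of -54 eV (2 sig figs), only n = 2 agrees:
E_2 = -54.42280 eV, which rounds to -54 eV ✓

Therefore n = 2.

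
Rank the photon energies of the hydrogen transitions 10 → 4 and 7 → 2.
7 → 2

Calculate the energy for each transition:

Transition 10 → 4:
ΔE₁ = |E_4 - E_10| = |-13.6057/4² - (-13.6057/10²)|
ΔE₁ = |-0.85035625000 - (-0.13605700000)| = 0.71429925 eV

Transition 7 → 2:
ΔE₂ = |E_2 - E_7| = |-13.6057/2² - (-13.6057/7²)|
ΔE₂ = |-3.40142500000 - (-0.27766734694)| = 3.12375765 eV

Since 3.12375765 eV > 0.71429925 eV, the transition 7 → 2 emits the more energetic photon.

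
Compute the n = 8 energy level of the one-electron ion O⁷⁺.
-13.61 eV

For hydrogen-like ions, the energy levels scale with Z²:
E_n = -13.6057 Z² / n² eV

For O⁷⁺ (Z = 8) at n = 8:
E_8 = -13.6057 × 8² / 8²
E_8 = -13.6057 × 64 / 64
E_8 = -870.7648 / 64
E_8 = -13.61 eV

The energy is 64 times more negative than hydrogen at the same n due to the stronger nuclear charge.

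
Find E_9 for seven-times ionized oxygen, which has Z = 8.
-10.7502 eV

For hydrogen-like ions, the energy levels scale with Z²:
E_n = -13.6057 Z² / n² eV

For O⁷⁺ (Z = 8) at n = 9:
E_9 = -13.6057 × 8² / 9²
E_9 = -13.6057 × 64 / 81
E_9 = -870.7648 / 81
E_9 = -10.7502 eV

The energy is 64 times more negative than hydrogen at the same n due to the stronger nuclear charge.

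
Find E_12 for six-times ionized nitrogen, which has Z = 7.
-4.62972 eV

For hydrogen-like ions, the energy levels scale with Z²:
E_n = -13.6057 Z² / n² eV

For N⁶⁺ (Z = 7) at n = 12:
E_12 = -13.6057 × 7² / 12²
E_12 = -13.6057 × 49 / 144
E_12 = -666.6793 / 144
E_12 = -4.62972 eV

The energy is 49 times more negative than hydrogen at the same n due to the stronger nuclear charge.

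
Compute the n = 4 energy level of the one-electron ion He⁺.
-3.401425 eV

For hydrogen-like ions, the energy levels scale with Z²:
E_n = -13.6057 Z² / n² eV

For He⁺ (Z = 2) at n = 4:
E_4 = -13.6057 × 2² / 4²
E_4 = -13.6057 × 4 / 16
E_4 = -54.4228 / 16
E_4 = -3.401425 eV

The energy is 4 times more negative than hydrogen at the same n due to the stronger nuclear charge.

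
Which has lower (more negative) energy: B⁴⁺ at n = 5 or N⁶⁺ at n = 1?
N⁶⁺ at n = 1 (E = -666.679300 eV)

Using E_n = -13.6057 Z² / n² eV:

B⁴⁺ (Z = 5) at n = 5:
E = -13.6057 × 5² / 5² = -13.6057 × 25 / 25 = -13.605700000 eV

N⁶⁺ (Z = 7) at n = 1:
E = -13.6057 × 7² / 1² = -13.6057 × 49 / 1 = -666.679300000 eV

Since -666.679300000 eV < -13.605700000 eV,
N⁶⁺ at n = 1 is more tightly bound (requires more energy to ionize).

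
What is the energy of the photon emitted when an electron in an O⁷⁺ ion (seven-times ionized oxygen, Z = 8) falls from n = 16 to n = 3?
93.35022 eV

The energy levels are E_n = -13.6057 Z² eV / n².

Energy at n = 16: E_16 = -13.6057 × 8² / 16² = -3.40142500 eV
Energy at n = 3: E_3 = -13.6057 × 8² / 3² = -96.75164444 eV

For emission (electron falling to lower state), the photon energy is:
E_photon = E_16 - E_3 = |-3.40142500 - (-96.75164444)|
E_photon = 93.35022 eV

This energy is carried away by the emitted photon.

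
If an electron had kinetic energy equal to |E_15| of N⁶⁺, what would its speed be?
1.02092e+06 m/s (or 0.341% of c)

The binding energy at n = 15 for N⁶⁺ is:
E_15 = -13.6057 × 7²/15² = -2.96301911 eV
|E_15| = 2.96301911 eV

Convert to Joules:
KE = 2.96301911 eV × (1.602177 × 10⁻¹⁹ J/eV) = 4.7472811e-19 J

Using KE = ½mv²:
v = √(2·KE/m_e)
v = √(2 × 4.7472811e-19 J / 9.10938 × 10⁻³¹ kg)
v = 1.02092e+06 m/s

This is approximately 0.341% the speed of light.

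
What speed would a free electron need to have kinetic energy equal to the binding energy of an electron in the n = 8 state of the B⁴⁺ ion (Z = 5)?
1.3673e+06 m/s (or 0.456% of c)

The binding energy at n = 8 for B⁴⁺ is:
E_8 = -13.6057 × 5²/8² = -5.3147266 eV
|E_8| = 5.3147266 eV

Convert to Joules:
KE = 5.3147266 eV × (1.602177 × 10⁻¹⁹ J/eV) = 8.515133e-19 J

Using KE = ½mv²:
v = √(2·KE/m_e)
v = √(2 × 8.515133e-19 J / 9.10938 × 10⁻³¹ kg)
v = 1.3673e+06 m/s

This is approximately 0.456% the speed of light.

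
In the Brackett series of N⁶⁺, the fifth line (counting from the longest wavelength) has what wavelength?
37.08005 nm

The lines of a series are numbered from the longest wavelength (smallest ΔE) outward; the fifth line is the transition from n = n_f + 5 to n_f.
The Brackett series has all transitions ending at n_f = 4.

For N⁶⁺ (Z = 7), the fifth line (ε-line) is the jump from n = 9 to n = 4:
E_9 = -13.6057 × 7² / 9² = -8.2306086 eV
E_4 = -13.6057 × 7² / 4² = -41.6674563 eV
ΔE = E_9 - E_4 = 33.4368477 eV

λ = hc/E = 1239.84 eV·nm / 33.4368477 eV
λ = 37.08005 nm

This is the ε-line of the Brackett series in N⁶⁺.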